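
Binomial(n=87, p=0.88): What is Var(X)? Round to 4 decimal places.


Var = n*p*(1-p) = 87 * 0.88 * 0.12 = 9.1872

9.1872


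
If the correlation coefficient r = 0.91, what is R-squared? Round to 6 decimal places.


R^2 = r^2 = (0.91)^2 = 0.8281

0.828100


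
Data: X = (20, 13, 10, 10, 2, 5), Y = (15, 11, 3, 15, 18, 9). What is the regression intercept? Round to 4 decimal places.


a = ybar - b*xbar, where b = sum((xi-xbar)(yi-ybar)) / sum((xi-xbar)^2)
n = 6, xbar = 60/6 = 10, ybar = 71/6 ≈ 11.833333
Sxy = sum((xi-xbar)(yi-ybar)) = -6
Sxx = sum((xi-xbar)^2) = 198
b = Sxy / Sxx = -1/33 ≈ -0.030303
a = 11.833333 - (-0.030303) * 10 = 267/22 ≈ 12.136364

12.1364


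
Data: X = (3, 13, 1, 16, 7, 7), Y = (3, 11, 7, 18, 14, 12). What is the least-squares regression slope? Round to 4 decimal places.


b = sum((xi-xbar)(yi-ybar)) / sum((xi-xbar)^2)
n = 6, xbar = 47/6 ≈ 7.833333, ybar = 65/6 ≈ 10.833333
Sxy = sum((xi-xbar)(yi-ybar)) = 719/6 ≈ 119.833333
Sxx = sum((xi-xbar)^2) = 989/6 ≈ 164.833333
b = Sxy / Sxx = 719/989 ≈ 0.726997

0.7270


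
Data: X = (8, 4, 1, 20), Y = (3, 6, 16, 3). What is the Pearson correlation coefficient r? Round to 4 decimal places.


r = sum((xi-xbar)(yi-ybar)) / sqrt(sum((xi-xbar)^2) * sum((yi-ybar)^2))
n = 4, xbar = 33/4 = 8.25, ybar = 28/4 = 7
Sxy = sum((xi-xbar)(yi-ybar)) = -107
Sxx = sum((xi-xbar)^2) = 208.75
Syy = sum((yi-ybar)^2) = 114
sqrt(Sxx*Syy) ≈ 154.264383
r = Sxy / sqrt(Sxx*Syy) = -107 / 154.264383 ≈ -0.693614

-0.6936


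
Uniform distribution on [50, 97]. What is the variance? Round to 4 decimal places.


Var = (b-a)^2 / 12
(b-a)^2 = (97 - 50)^2 = 2209
Var = 2209/12 ≈ 184.083333

184.0833


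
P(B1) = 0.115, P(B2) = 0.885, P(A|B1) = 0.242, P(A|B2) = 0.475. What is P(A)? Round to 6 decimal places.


P(A) = P(A|B1)*P(B1) + P(A|B2)*P(B2)
P(A|B1)*P(B1) = 0.242 * 0.115 = 0.02783
P(A|B2)*P(B2) = 0.475 * 0.885 = 0.420375
P(A) = 0.02783 + 0.420375 = 0.448205

0.448205


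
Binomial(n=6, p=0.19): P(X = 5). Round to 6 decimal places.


P = C(n,k) * p^k * (1-p)^(n-k)
C(6,5) = 6
p^k = 0.19^5 = 0.0002476099
(1-p)^(n-k) = 0.81^1 = 0.81
P = 6 * 0.0002476099 * 0.81 ≈ 0.001203

0.001203


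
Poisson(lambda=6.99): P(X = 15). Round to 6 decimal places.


P = e^(-lam) * lam^k / k!
e^(-6.99) ≈ 0.0009210465
lam^k = 6.99^15 ≈ 4646839112745.131369
k! = 15! = 1307674368000
P = 0.0009210465 * 4646839112745.131369 / 1307674368000 ≈ 0.003273

0.003273


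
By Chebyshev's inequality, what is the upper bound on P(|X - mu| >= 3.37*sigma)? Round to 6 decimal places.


P <= 1/k^2
k^2 = 3.37^2 = 11.3569
1/k^2 = 1 / 11.3569 ≈ 0.08805220

0.088052


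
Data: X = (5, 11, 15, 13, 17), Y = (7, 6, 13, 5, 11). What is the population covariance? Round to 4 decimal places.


Cov = (1/n)*sum((xi-xbar)(yi-ybar))
n = 5, xbar = 61/5 = 12.2, ybar = 42/5 = 8.4
sum((xi-xbar)(yi-ybar)) = 35.6
Cov = 35.6 / 5 = 7.12

7.1200


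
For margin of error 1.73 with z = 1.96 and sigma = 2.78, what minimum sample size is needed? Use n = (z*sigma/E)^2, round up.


z*sigma/E = 1.96 * 2.78 / 1.73 = 13622/4325 ≈ 3.149595
(z*sigma/E)^2 ≈ 9.919951
round up: n = 10

10


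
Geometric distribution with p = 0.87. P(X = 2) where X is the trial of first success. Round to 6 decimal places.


P = (1-p)^(k-1) * p
(1-p)^(k-1) = 0.13^1 = 0.13
P = 0.13 * 0.87 = 0.1131

0.113100


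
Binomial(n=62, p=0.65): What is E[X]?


E[X] = n*p = 62 * 0.65 = 40.3

40.3


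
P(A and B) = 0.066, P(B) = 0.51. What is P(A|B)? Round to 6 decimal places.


P(A|B) = P(A and B) / P(B) = 0.066 / 0.51 = 11/85 ≈ 0.12941176

0.129412


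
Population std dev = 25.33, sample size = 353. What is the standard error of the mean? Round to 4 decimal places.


SE = sigma / sqrt(n)
sqrt(353) ≈ 18.788294
SE = 25.33 / 18.788294 ≈ 1.348180

1.3482


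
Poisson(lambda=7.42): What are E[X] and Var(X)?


E[X] = Var(X) = lambda = 7.42

7.42, 7.42


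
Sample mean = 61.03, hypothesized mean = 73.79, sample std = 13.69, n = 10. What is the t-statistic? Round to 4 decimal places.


t = (xbar - mu0) / (s/sqrt(n))
xbar - mu0 = 61.03 - 73.79 = -12.76
sqrt(10) ≈ 3.16227766
s/sqrt(n) = 13.69 / 3.16227766 ≈ 4.32915812
t = -12.76 / 4.32915812 ≈ -2.947455

-2.9475


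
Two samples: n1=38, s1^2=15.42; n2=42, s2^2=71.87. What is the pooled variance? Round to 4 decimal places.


sp^2 = ((n1-1)*s1^2 + (n2-1)*s2^2)/(n1+n2-2)
(n1-1)*s1^2 = 37 * 15.42 = 570.54
(n2-1)*s2^2 = 41 * 71.87 = 2946.67
numerator = 570.54 + 2946.67 = 3517.21
n1+n2-2 = 78
sp^2 = 3517.21 / 78 = 351721/7800 ≈ 45.092436

45.0924


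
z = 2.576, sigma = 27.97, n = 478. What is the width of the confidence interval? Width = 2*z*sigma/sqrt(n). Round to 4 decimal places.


width = 2*z*sigma/sqrt(n)
2*z*sigma = 2 * 2.576 * 27.97 = 144.10144
sqrt(478) ≈ 21.863211
width = 144.10144 / 21.863211 ≈ 6.591046

6.5910


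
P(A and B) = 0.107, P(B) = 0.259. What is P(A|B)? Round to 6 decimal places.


P(A|B) = P(A and B) / P(B) = 0.107 / 0.259 = 107/259 ≈ 0.41312741

0.413127


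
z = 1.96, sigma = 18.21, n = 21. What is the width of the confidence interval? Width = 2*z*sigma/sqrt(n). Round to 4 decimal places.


width = 2*z*sigma/sqrt(n)
2*z*sigma = 2 * 1.96 * 18.21 = 71.3832
sqrt(21) ≈ 4.582576
width = 71.3832 / 4.582576 ≈ 15.577091

15.5771


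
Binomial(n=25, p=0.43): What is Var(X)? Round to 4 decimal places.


Var = n*p*(1-p) = 25 * 0.43 * 0.57 = 6.1275

6.1275


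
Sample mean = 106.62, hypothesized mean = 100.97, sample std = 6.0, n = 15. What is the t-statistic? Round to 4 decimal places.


t = (xbar - mu0) / (s/sqrt(n))
xbar - mu0 = 106.62 - 100.97 = 5.65
sqrt(15) ≈ 3.87298335
s/sqrt(n) = 6.0 / 3.87298335 ≈ 1.54919334
t = 5.65 / 1.54919334 ≈ 3.647059

3.6471


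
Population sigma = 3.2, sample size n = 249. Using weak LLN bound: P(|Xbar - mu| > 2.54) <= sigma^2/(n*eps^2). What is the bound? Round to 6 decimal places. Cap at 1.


bound = min(1, sigma^2/(n*eps^2))
sigma^2 = 3.2^2 = 10.24
n*eps^2 = 249 * 2.54^2 = 249 * 6.4516 = 1606.4484
sigma^2/(n*eps^2) = 10.24 / 1606.4484 ≈ 0.00637431

0.006374


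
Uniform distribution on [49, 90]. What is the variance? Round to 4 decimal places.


Var = (b-a)^2 / 12
(b-a)^2 = (90 - 49)^2 = 1681
Var = 1681/12 ≈ 140.083333

140.0833


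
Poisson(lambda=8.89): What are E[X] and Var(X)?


E[X] = Var(X) = lambda = 8.89

8.89, 8.89


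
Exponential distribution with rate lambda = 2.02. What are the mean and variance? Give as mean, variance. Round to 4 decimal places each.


mean = 1/lam, var = 1/lam^2
mean = 1 / 2.02 = 50/101 ≈ 0.495050
lam^2 = 2.02^2 = 4.0804
var = 1 / 4.0804 ≈ 0.245074

0.4950, 0.2451


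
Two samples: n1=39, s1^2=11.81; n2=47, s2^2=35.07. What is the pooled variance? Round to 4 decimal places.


sp^2 = ((n1-1)*s1^2 + (n2-1)*s2^2)/(n1+n2-2)
(n1-1)*s1^2 = 38 * 11.81 = 448.78
(n2-1)*s2^2 = 46 * 35.07 = 1613.22
numerator = 448.78 + 1613.22 = 2062
n1+n2-2 = 84
sp^2 = 2062 / 84 = 1031/42 ≈ 24.547619

24.5476


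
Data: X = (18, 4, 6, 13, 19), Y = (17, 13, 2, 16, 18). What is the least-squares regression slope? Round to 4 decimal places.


b = sum((xi-xbar)(yi-ybar)) / sum((xi-xbar)^2)
n = 5, xbar = 60/5 = 12, ybar = 66/5 = 13.2
Sxy = sum((xi-xbar)(yi-ybar)) = 128
Sxx = sum((xi-xbar)^2) = 186
b = Sxy / Sxx = 64/93 ≈ 0.688172

0.6882


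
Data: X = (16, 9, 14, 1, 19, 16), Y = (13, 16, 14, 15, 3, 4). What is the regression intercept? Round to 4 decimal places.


a = ybar - b*xbar, where b = sum((xi-xbar)(yi-ybar)) / sum((xi-xbar)^2)
n = 6, xbar = 75/6 = 12.5, ybar = 65/6 ≈ 10.833333
Sxy = sum((xi-xbar)(yi-ybar)) = -128.5
Sxx = sum((xi-xbar)^2) = 213.5
b = Sxy / Sxx = -257/427 ≈ -0.601874
a = 10.833333 - (-0.601874) * 12.5 = 23515/1281 ≈ 18.356753

18.3568


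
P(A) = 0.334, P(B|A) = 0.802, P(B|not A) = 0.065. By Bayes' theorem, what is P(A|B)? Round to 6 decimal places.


P(A|B) = P(B|A)*P(A) / P(B), P(B) = P(B|A)*P(A) + P(B|not A)*P(not A)
P(B|A)*P(A) = 0.802 * 0.334 = 0.267868
P(B|not A)*P(not A) = 0.065 * 0.666 = 0.04329
P(B) = 0.267868 + 0.04329 = 0.311158
P(A|B) = 0.267868 / 0.311158 ≈ 0.86087454

0.860875


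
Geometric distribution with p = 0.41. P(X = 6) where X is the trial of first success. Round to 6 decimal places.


P = (1-p)^(k-1) * p
(1-p)^(k-1) = 0.59^5 ≈ 0.07149243
P = 0.07149243 * 0.41 ≈ 0.02931190

0.029312


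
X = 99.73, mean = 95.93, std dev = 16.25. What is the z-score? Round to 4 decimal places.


z = (X - mu) / sigma
X - mu = 99.73 - 95.93 = 3.8
z = 3.8 / 16.25 = 76/325 ≈ 0.233846

0.2338


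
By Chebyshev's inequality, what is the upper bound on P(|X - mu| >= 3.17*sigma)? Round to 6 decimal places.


P <= 1/k^2
k^2 = 3.17^2 = 10.0489
1/k^2 = 1 / 10.0489 ≈ 0.09951338

0.099513


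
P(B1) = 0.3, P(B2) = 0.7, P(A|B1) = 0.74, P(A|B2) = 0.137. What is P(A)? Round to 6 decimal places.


P(A) = P(A|B1)*P(B1) + P(A|B2)*P(B2)
P(A|B1)*P(B1) = 0.74 * 0.3 = 0.222
P(A|B2)*P(B2) = 0.137 * 0.7 = 0.0959
P(A) = 0.222 + 0.0959 = 0.3179

0.317900


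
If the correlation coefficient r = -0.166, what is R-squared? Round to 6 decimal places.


R^2 = r^2 = (-0.166)^2 = 0.027556

0.027556


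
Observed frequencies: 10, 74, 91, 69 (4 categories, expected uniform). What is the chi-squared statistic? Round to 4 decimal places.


chi2 = sum((O-E)^2/E), E = total/4
total = 244, E = 244/4 = 61
(10 - 61)^2 / 61 = 2601 / 61 = 2601/61 ≈ 42.639344
(74 - 61)^2 / 61 = 169 / 61 = 169/61 ≈ 2.770492
(91 - 61)^2 / 61 = 900 / 61 = 900/61 ≈ 14.754098
(69 - 61)^2 / 61 = 64 / 61 = 64/61 ≈ 1.049180
chi2 = 3734/61 ≈ 61.213115

61.2131


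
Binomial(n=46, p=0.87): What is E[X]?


E[X] = n*p = 46 * 0.87 = 40.02

40.02


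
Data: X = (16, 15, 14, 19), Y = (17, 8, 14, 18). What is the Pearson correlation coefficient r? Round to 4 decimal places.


r = sum((xi-xbar)(yi-ybar)) / sqrt(sum((xi-xbar)^2) * sum((yi-ybar)^2))
n = 4, xbar = 64/4 = 16, ybar = 57/4 = 14.25
Sxy = sum((xi-xbar)(yi-ybar)) = 18
Sxx = sum((xi-xbar)^2) = 14
Syy = sum((yi-ybar)^2) = 60.75
sqrt(Sxx*Syy) ≈ 29.163333
r = Sxy / sqrt(Sxx*Syy) = 18 / 29.163333 ≈ 0.617213

0.6172


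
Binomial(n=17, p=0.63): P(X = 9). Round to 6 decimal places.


P = C(n,k) * p^k * (1-p)^(n-k)
C(17,9) = 24310
p^k = 0.63^9 ≈ 0.01563381
(1-p)^(n-k) = 0.37^8 ≈ 0.0003512479
P = 24310 * 0.01563381 * 0.0003512479 ≈ 0.133495

0.133495


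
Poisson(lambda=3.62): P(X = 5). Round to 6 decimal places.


P = e^(-lam) * lam^k / k!
e^(-3.62) ≈ 0.02678268
lam^k = 3.62^5 ≈ 621.645584
k! = 5! = 120
P = 0.02678268 * 621.645584 / 120 ≈ 0.138744

0.138744


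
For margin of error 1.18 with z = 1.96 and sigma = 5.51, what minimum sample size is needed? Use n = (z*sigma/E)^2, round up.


z*sigma/E = 1.96 * 5.51 / 1.18 = 26999/2950 ≈ 9.152203
(z*sigma/E)^2 ≈ 83.762827
round up: n = 84

84


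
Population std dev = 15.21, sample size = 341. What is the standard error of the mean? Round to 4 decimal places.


SE = sigma / sqrt(n)
sqrt(341) ≈ 18.466185
SE = 15.21 / 18.466185 ≈ 0.823668

0.8237


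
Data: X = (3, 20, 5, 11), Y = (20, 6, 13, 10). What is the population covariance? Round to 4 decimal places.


Cov = (1/n)*sum((xi-xbar)(yi-ybar))
n = 4, xbar = 39/4 = 9.75, ybar = 49/4 = 12.25
sum((xi-xbar)(yi-ybar)) = -122.75
Cov = -122.75 / 4 = -30.6875

-30.6875


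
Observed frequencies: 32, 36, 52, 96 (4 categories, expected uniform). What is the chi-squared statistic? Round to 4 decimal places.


chi2 = sum((O-E)^2/E), E = total/4
total = 216, E = 216/4 = 54
(32 - 54)^2 / 54 = 484 / 54 = 242/27 ≈ 8.962963
(36 - 54)^2 / 54 = 324 / 54 = 6
(52 - 54)^2 / 54 = 4 / 54 = 2/27 ≈ 0.074074
(96 - 54)^2 / 54 = 1764 / 54 = 98/3 ≈ 32.666667
chi2 = 1288/27 ≈ 47.703704

47.7037


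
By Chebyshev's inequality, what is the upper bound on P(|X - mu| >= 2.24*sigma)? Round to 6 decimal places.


P <= 1/k^2
k^2 = 2.24^2 = 5.0176
1/k^2 = 1 / 5.0176 = 625/3136 ≈ 0.19929847

0.199298


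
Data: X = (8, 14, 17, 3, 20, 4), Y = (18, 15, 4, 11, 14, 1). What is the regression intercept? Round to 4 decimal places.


a = ybar - b*xbar, where b = sum((xi-xbar)(yi-ybar)) / sum((xi-xbar)^2)
n = 6, xbar = 66/6 = 11, ybar = 63/6 = 10.5
Sxy = sum((xi-xbar)(yi-ybar)) = 46
Sxx = sum((xi-xbar)^2) = 248
b = Sxy / Sxx = 23/124 ≈ 0.185484
a = 10.5 - 0.185484 * 11 = 1049/124 ≈ 8.459677

8.4597


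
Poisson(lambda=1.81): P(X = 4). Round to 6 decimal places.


P = e^(-lam) * lam^k / k!
e^(-1.81) ≈ 0.1636541
lam^k = 1.81^4 ≈ 10.732831
k! = 4! = 24
P = 0.1636541 * 10.732831 / 24 ≈ 0.073186

0.073186


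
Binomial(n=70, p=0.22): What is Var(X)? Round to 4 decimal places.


Var = n*p*(1-p) = 70 * 0.22 * 0.78 = 12.012

12.0120


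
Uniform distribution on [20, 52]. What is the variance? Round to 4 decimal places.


Var = (b-a)^2 / 12
(b-a)^2 = (52 - 20)^2 = 1024
Var = 1024/12 ≈ 85.333333

85.3333


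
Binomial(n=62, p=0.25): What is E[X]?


E[X] = n*p = 62 * 0.25 = 15.5

15.5


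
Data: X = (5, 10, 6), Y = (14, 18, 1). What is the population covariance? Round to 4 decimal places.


Cov = (1/n)*sum((xi-xbar)(yi-ybar))
n = 3, xbar = 21/3 = 7, ybar = 33/3 = 11
sum((xi-xbar)(yi-ybar)) = 25
Cov = 25 / 3 = 25/3 ≈ 8.333333

8.3333


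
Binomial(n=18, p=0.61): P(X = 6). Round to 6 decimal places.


P = C(n,k) * p^k * (1-p)^(n-k)
C(18,6) = 18564
p^k = 0.61^6 ≈ 0.05152037
(1-p)^(n-k) = 0.39^12 ≈ 0.00001238156
P = 18564 * 0.05152037 * 0.00001238156 ≈ 0.011842

0.011842


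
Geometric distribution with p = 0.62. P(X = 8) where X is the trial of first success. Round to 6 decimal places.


P = (1-p)^(k-1) * p
(1-p)^(k-1) = 0.38^7 ≈ 0.001144156
P = 0.001144156 * 0.62 ≈ 0.0007093766

0.000709


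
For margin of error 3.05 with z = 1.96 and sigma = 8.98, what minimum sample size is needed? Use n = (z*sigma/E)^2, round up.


z*sigma/E = 1.96 * 8.98 / 3.05 = 44002/7625 ≈ 5.770754
(z*sigma/E)^2 ≈ 33.301603
round up: n = 34

34


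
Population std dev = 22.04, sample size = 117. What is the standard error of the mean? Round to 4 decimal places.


SE = sigma / sqrt(n)
sqrt(117) ≈ 10.816654
SE = 22.04 / 10.816654 ≈ 2.037599

2.0376


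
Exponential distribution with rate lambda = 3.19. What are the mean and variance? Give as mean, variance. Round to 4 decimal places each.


mean = 1/lam, var = 1/lam^2
mean = 1 / 3.19 = 100/319 ≈ 0.313480
lam^2 = 3.19^2 = 10.1761
var = 1 / 10.1761 ≈ 0.098269

0.3135, 0.0983


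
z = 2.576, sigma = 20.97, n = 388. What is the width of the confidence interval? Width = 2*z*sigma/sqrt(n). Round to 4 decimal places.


width = 2*z*sigma/sqrt(n)
2*z*sigma = 2 * 2.576 * 20.97 = 108.03744
sqrt(388) ≈ 19.697716
width = 108.03744 / 19.697716 ≈ 5.484770

5.4848


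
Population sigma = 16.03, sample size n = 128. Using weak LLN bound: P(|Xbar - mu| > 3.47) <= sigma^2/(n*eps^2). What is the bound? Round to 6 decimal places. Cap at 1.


bound = min(1, sigma^2/(n*eps^2))
sigma^2 = 16.03^2 = 256.9609
n*eps^2 = 128 * 3.47^2 = 128 * 12.0409 = 1541.2352
sigma^2/(n*eps^2) = 256.9609 / 1541.2352 ≈ 0.16672400

0.166724


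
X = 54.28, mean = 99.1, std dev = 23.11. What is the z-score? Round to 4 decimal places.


z = (X - mu) / sigma
X - mu = 54.28 - 99.1 = -44.82
z = -44.82 / 23.11 = -4482/2311 ≈ -1.939420

-1.9394


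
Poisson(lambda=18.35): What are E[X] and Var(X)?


E[X] = Var(X) = lambda = 18.35

18.35, 18.35


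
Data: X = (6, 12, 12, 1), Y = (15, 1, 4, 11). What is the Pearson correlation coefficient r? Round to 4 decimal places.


r = sum((xi-xbar)(yi-ybar)) / sqrt(sum((xi-xbar)^2) * sum((yi-ybar)^2))
n = 4, xbar = 31/4 = 7.75, ybar = 31/4 = 7.75
Sxy = sum((xi-xbar)(yi-ybar)) = -79.25
Sxx = sum((xi-xbar)^2) = 84.75
Syy = sum((yi-ybar)^2) = 122.75
sqrt(Sxx*Syy) ≈ 101.995404
r = Sxy / sqrt(Sxx*Syy) = -79.25 / 101.995404 ≈ -0.776996

-0.7770


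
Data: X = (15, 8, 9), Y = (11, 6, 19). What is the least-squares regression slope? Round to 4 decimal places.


b = sum((xi-xbar)(yi-ybar)) / sum((xi-xbar)^2)
n = 3, xbar = 32/3 ≈ 10.666667, ybar = 36/3 = 12
Sxy = sum((xi-xbar)(yi-ybar)) = 0
Sxx = sum((xi-xbar)^2) = 86/3 ≈ 28.666667
b = Sxy / Sxx = 0

0.0000


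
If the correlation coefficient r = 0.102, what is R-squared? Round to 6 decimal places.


R^2 = r^2 = (0.102)^2 = 0.010404

0.010404


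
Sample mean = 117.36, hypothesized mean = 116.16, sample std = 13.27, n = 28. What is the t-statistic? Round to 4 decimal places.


t = (xbar - mu0) / (s/sqrt(n))
xbar - mu0 = 117.36 - 116.16 = 1.2
sqrt(28) ≈ 5.29150262
s/sqrt(n) = 13.27 / 5.29150262 ≈ 2.50779428
t = 1.2 / 2.50779428 ≈ 0.478508

0.4785


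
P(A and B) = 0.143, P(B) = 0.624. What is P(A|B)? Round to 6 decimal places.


P(A|B) = P(A and B) / P(B) = 0.143 / 0.624 = 11/48 ≈ 0.22916667

0.229167


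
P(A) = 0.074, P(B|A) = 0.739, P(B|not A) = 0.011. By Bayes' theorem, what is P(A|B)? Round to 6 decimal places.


P(A|B) = P(B|A)*P(A) / P(B), P(B) = P(B|A)*P(A) + P(B|not A)*P(not A)
P(B|A)*P(A) = 0.739 * 0.074 = 0.054686
P(B|not A)*P(not A) = 0.011 * 0.926 = 0.010186
P(B) = 0.054686 + 0.010186 = 0.064872
P(A|B) = 0.054686 / 0.064872 ≈ 0.84298311

0.842983


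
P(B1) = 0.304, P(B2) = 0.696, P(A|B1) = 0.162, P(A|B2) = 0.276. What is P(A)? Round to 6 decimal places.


P(A) = P(A|B1)*P(B1) + P(A|B2)*P(B2)
P(A|B1)*P(B1) = 0.162 * 0.304 = 0.049248
P(A|B2)*P(B2) = 0.276 * 0.696 = 0.192096
P(A) = 0.049248 + 0.192096 = 0.241344

0.241344


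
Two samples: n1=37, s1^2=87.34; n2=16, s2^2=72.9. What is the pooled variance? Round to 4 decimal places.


sp^2 = ((n1-1)*s1^2 + (n2-1)*s2^2)/(n1+n2-2)
(n1-1)*s1^2 = 36 * 87.34 = 3144.24
(n2-1)*s2^2 = 15 * 72.9 = 1093.5
numerator = 3144.24 + 1093.5 = 4237.74
n1+n2-2 = 51
sp^2 = 4237.74 / 51 = 70629/850 ≈ 83.092941

83.0929


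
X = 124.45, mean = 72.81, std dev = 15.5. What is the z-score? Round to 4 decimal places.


z = (X - mu) / sigma
X - mu = 124.45 - 72.81 = 51.64
z = 51.64 / 15.5 = 2582/775 ≈ 3.331613

3.3316


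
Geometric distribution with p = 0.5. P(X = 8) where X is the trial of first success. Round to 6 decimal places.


P = (1-p)^(k-1) * p
(1-p)^(k-1) = 0.5^7 = 0.0078125
P = 0.0078125 * 0.5 = 0.00390625

0.003906


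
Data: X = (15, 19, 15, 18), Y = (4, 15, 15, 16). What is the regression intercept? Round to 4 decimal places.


a = ybar - b*xbar, where b = sum((xi-xbar)(yi-ybar)) / sum((xi-xbar)^2)
n = 4, xbar = 67/4 = 16.75, ybar = 50/4 = 12.5
Sxy = sum((xi-xbar)(yi-ybar)) = 20.5
Sxx = sum((xi-xbar)^2) = 12.75
b = Sxy / Sxx = 82/51 ≈ 1.607843
a = 12.5 - 1.607843 * 16.75 = -736/51 ≈ -14.431373

-14.4314


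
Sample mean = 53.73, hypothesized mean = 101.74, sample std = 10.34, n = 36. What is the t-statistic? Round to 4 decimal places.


t = (xbar - mu0) / (s/sqrt(n))
xbar - mu0 = 53.73 - 101.74 = -48.01
sqrt(36) = 6
s/sqrt(n) = 10.34 / 6 = 517/300 ≈ 1.72333333
t = -48.01 / 1.72333333 = -14403/517 ≈ -27.858801

-27.8588


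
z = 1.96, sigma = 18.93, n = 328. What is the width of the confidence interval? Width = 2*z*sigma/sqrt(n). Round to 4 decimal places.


width = 2*z*sigma/sqrt(n)
2*z*sigma = 2 * 1.96 * 18.93 = 74.2056
sqrt(328) ≈ 18.110770
width = 74.2056 / 18.110770 ≈ 4.097319

4.0973


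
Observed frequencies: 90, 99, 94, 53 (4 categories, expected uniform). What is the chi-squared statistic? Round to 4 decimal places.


chi2 = sum((O-E)^2/E), E = total/4
total = 336, E = 336/4 = 84
(90 - 84)^2 / 84 = 36 / 84 = 3/7 ≈ 0.428571
(99 - 84)^2 / 84 = 225 / 84 = 75/28 ≈ 2.678571
(94 - 84)^2 / 84 = 100 / 84 = 25/21 ≈ 1.190476
(53 - 84)^2 / 84 = 961 / 84 = 961/84 ≈ 11.440476
chi2 = 661/42 ≈ 15.738095

15.7381


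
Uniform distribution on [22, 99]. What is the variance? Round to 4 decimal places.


Var = (b-a)^2 / 12
(b-a)^2 = (99 - 22)^2 = 5929
Var = 5929/12 ≈ 494.083333

494.0833


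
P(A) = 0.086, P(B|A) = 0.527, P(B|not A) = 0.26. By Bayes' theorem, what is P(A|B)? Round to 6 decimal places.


P(A|B) = P(B|A)*P(A) / P(B), P(B) = P(B|A)*P(A) + P(B|not A)*P(not A)
P(B|A)*P(A) = 0.527 * 0.086 = 0.045322
P(B|not A)*P(not A) = 0.26 * 0.914 = 0.23764
P(B) = 0.045322 + 0.23764 = 0.282962
P(A|B) = 0.045322 / 0.282962 ≈ 0.16016992

0.160170


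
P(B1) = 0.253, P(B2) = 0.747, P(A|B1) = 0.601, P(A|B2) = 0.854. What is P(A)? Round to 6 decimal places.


P(A) = P(A|B1)*P(B1) + P(A|B2)*P(B2)
P(A|B1)*P(B1) = 0.601 * 0.253 = 0.152053
P(A|B2)*P(B2) = 0.854 * 0.747 = 0.637938
P(A) = 0.152053 + 0.637938 = 0.789991

0.789991


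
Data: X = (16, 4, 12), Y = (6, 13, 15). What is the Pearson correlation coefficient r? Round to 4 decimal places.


r = sum((xi-xbar)(yi-ybar)) / sqrt(sum((xi-xbar)^2) * sum((yi-ybar)^2))
n = 3, xbar = 32/3 ≈ 10.666667, ybar = 34/3 ≈ 11.333333
Sxy = sum((xi-xbar)(yi-ybar)) = -104/3 ≈ -34.666667
Sxx = sum((xi-xbar)^2) = 224/3 ≈ 74.666667
Syy = sum((yi-ybar)^2) = 134/3 ≈ 44.666667
sqrt(Sxx*Syy) ≈ 57.750421
r = Sxy / sqrt(Sxx*Syy) = -34.666667 / 57.750421 ≈ -0.600284

-0.6003


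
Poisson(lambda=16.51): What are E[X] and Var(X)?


E[X] = Var(X) = lambda = 16.51

16.51, 16.51


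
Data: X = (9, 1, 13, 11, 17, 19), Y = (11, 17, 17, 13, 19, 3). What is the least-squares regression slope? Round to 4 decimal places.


b = sum((xi-xbar)(yi-ybar)) / sum((xi-xbar)^2)
n = 6, xbar = 70/6 = 35/3 ≈ 11.666667, ybar = 80/6 = 40/3 ≈ 13.333333
Sxy = sum((xi-xbar)(yi-ybar)) = -220/3 ≈ -73.333333
Sxx = sum((xi-xbar)^2) = 616/3 ≈ 205.333333
b = Sxy / Sxx = -5/14 ≈ -0.357143

-0.3571


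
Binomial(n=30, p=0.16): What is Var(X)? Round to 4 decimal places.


Var = n*p*(1-p) = 30 * 0.16 * 0.84 = 4.032

4.0320


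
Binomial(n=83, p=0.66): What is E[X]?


E[X] = n*p = 83 * 0.66 = 54.78

54.78


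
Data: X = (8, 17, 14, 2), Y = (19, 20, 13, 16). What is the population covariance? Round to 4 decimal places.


Cov = (1/n)*sum((xi-xbar)(yi-ybar))
n = 4, xbar = 41/4 = 10.25, ybar = 68/4 = 17
sum((xi-xbar)(yi-ybar)) = 9
Cov = 9 / 4 = 2.25

2.2500


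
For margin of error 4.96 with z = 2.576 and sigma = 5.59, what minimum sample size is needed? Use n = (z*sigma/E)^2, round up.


z*sigma/E = 2.576 * 5.59 / 4.96 ≈ 2.903194
(z*sigma/E)^2 ≈ 8.428533
round up: n = 9

9


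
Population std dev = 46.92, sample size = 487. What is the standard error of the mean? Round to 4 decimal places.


SE = sigma / sqrt(n)
sqrt(487) ≈ 22.068076
SE = 46.92 / 22.068076 ≈ 2.126148

2.1261


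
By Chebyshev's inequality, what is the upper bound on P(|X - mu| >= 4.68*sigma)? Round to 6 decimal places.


P <= 1/k^2
k^2 = 4.68^2 = 21.9024
1/k^2 = 1 / 21.9024 ≈ 0.04565710

0.045657


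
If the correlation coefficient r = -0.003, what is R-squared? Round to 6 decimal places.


R^2 = r^2 = (-0.003)^2 = 0.000009

0.000009


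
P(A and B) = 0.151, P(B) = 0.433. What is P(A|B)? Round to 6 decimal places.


P(A|B) = P(A and B) / P(B) = 0.151 / 0.433 = 151/433 ≈ 0.34872979

0.348730


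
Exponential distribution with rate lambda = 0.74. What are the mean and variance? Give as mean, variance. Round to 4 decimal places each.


mean = 1/lam, var = 1/lam^2
mean = 1 / 0.74 = 50/37 ≈ 1.351351
lam^2 = 0.74^2 = 0.5476
var = 1 / 0.5476 = 2500/1369 ≈ 1.826150

1.3514, 1.8262


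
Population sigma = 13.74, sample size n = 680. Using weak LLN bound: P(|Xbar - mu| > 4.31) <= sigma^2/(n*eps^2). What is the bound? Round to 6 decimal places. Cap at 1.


bound = min(1, sigma^2/(n*eps^2))
sigma^2 = 13.74^2 = 188.7876
n*eps^2 = 680 * 4.31^2 = 680 * 18.5761 = 12631.748
sigma^2/(n*eps^2) = 188.7876 / 12631.748 ≈ 0.01494548

0.014945


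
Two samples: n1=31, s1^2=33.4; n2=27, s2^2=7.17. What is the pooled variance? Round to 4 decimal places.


sp^2 = ((n1-1)*s1^2 + (n2-1)*s2^2)/(n1+n2-2)
(n1-1)*s1^2 = 30 * 33.4 = 1002
(n2-1)*s2^2 = 26 * 7.17 = 186.42
numerator = 1002 + 186.42 = 1188.42
n1+n2-2 = 56
sp^2 = 1188.42 / 56 = 59421/2800 ≈ 21.221786

21.2218


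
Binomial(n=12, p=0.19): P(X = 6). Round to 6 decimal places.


P = C(n,k) * p^k * (1-p)^(n-k)
C(12,6) = 924
p^k = 0.19^6 ≈ 0.00004704588
(1-p)^(n-k) = 0.81^6 ≈ 0.2824295
P = 924 * 0.00004704588 * 0.2824295 ≈ 0.012277

0.012277


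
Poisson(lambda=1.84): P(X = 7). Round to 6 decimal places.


P = e^(-lam) * lam^k / k!
e^(-1.84) ≈ 0.1588174
lam^k = 1.84^7 ≈ 71.404365
k! = 7! = 5040
P = 0.1588174 * 71.404365 / 5040 ≈ 0.002250

0.002250


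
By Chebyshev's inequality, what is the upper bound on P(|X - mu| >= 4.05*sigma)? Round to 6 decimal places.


P <= 1/k^2
k^2 = 4.05^2 = 16.4025
1/k^2 = 1 / 16.4025 = 400/6561 ≈ 0.06096632

0.060966


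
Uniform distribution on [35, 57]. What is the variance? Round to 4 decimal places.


Var = (b-a)^2 / 12
(b-a)^2 = (57 - 35)^2 = 484
Var = 484/12 ≈ 40.333333

40.3333


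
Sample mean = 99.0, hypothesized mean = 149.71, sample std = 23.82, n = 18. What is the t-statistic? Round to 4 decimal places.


t = (xbar - mu0) / (s/sqrt(n))
xbar - mu0 = 99.0 - 149.71 = -50.71
sqrt(18) ≈ 4.24264069
s/sqrt(n) = 23.82 / 4.24264069 ≈ 5.61442784
t = -50.71 / 5.61442784 ≈ -9.032087

-9.0321


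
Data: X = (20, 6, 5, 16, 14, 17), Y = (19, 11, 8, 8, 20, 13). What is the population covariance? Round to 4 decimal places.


Cov = (1/n)*sum((xi-xbar)(yi-ybar))
n = 6, xbar = 78/6 = 13, ybar = 79/6 ≈ 13.166667
sum((xi-xbar)(yi-ybar)) = 88
Cov = 88 / 6 = 44/3 ≈ 14.666667

14.6667


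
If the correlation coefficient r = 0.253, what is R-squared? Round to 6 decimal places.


R^2 = r^2 = (0.253)^2 = 0.064009

0.064009


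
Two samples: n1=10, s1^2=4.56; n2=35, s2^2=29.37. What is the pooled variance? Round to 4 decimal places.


sp^2 = ((n1-1)*s1^2 + (n2-1)*s2^2)/(n1+n2-2)
(n1-1)*s1^2 = 9 * 4.56 = 41.04
(n2-1)*s2^2 = 34 * 29.37 = 998.58
numerator = 41.04 + 998.58 = 1039.62
n1+n2-2 = 43
sp^2 = 1039.62 / 43 = 51981/2150 ≈ 24.177209

24.1772


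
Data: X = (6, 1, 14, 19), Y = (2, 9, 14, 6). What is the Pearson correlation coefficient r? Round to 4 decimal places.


r = sum((xi-xbar)(yi-ybar)) / sqrt(sum((xi-xbar)^2) * sum((yi-ybar)^2))
n = 4, xbar = 40/4 = 10, ybar = 31/4 = 7.75
Sxy = sum((xi-xbar)(yi-ybar)) = 21
Sxx = sum((xi-xbar)^2) = 194
Syy = sum((yi-ybar)^2) = 76.75
sqrt(Sxx*Syy) ≈ 122.022539
r = Sxy / sqrt(Sxx*Syy) = 21 / 122.022539 ≈ 0.172099

0.1721


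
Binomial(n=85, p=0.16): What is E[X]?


E[X] = n*p = 85 * 0.16 = 13.6

13.6


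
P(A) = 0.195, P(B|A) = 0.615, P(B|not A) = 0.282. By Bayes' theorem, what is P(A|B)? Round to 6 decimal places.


P(A|B) = P(B|A)*P(A) / P(B), P(B) = P(B|A)*P(A) + P(B|not A)*P(not A)
P(B|A)*P(A) = 0.615 * 0.195 = 0.119925
P(B|not A)*P(not A) = 0.282 * 0.805 = 0.22701
P(B) = 0.119925 + 0.22701 = 0.346935
P(A|B) = 0.119925 / 0.346935 ≈ 0.34566994

0.345670


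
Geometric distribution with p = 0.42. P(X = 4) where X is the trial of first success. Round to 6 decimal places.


P = (1-p)^(k-1) * p
(1-p)^(k-1) = 0.58^3 = 0.195112
P = 0.195112 * 0.42 = 0.08194704

0.081947


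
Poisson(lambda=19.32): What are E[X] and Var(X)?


E[X] = Var(X) = lambda = 19.32

19.32, 19.32


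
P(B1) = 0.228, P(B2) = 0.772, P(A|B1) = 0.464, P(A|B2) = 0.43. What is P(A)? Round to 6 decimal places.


P(A) = P(A|B1)*P(B1) + P(A|B2)*P(B2)
P(A|B1)*P(B1) = 0.464 * 0.228 = 0.105792
P(A|B2)*P(B2) = 0.43 * 0.772 = 0.33196
P(A) = 0.105792 + 0.33196 = 0.437752

0.437752


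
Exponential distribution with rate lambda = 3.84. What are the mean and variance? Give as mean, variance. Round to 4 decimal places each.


mean = 1/lam, var = 1/lam^2
mean = 1 / 3.84 = 25/96 ≈ 0.260417
lam^2 = 3.84^2 = 14.7456
var = 1 / 14.7456 = 625/9216 ≈ 0.067817

0.2604, 0.0678


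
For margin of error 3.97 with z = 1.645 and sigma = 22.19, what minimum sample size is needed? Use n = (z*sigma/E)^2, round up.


z*sigma/E = 1.645 * 22.19 / 3.97 ≈ 9.194597
(z*sigma/E)^2 ≈ 84.540614
round up: n = 85

85


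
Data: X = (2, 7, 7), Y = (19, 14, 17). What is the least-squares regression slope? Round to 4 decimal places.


b = sum((xi-xbar)(yi-ybar)) / sum((xi-xbar)^2)
n = 3, xbar = 16/3 ≈ 5.333333, ybar = 50/3 ≈ 16.666667
Sxy = sum((xi-xbar)(yi-ybar)) = -35/3 ≈ -11.666667
Sxx = sum((xi-xbar)^2) = 50/3 ≈ 16.666667
b = Sxy / Sxx = -0.7

-0.7000


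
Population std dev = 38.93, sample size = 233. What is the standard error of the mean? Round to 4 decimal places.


SE = sigma / sqrt(n)
sqrt(233) ≈ 15.264338
SE = 38.93 / 15.264338 ≈ 2.550389

2.5504


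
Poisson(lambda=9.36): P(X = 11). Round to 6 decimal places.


P = e^(-lam) * lam^k / k!
e^(-9.36) ≈ 0.00008610010
lam^k = 9.36^11 ≈ 48309699506.540296
k! = 11! = 39916800
P = 0.00008610010 * 48309699506.540296 / 39916800 ≈ 0.104203

0.104203


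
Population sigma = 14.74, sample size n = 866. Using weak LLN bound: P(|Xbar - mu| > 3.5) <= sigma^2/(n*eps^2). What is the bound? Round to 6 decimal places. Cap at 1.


bound = min(1, sigma^2/(n*eps^2))
sigma^2 = 14.74^2 = 217.2676
n*eps^2 = 866 * 3.5^2 = 866 * 12.25 = 10608.5
sigma^2/(n*eps^2) = 217.2676 / 10608.5 ≈ 0.02048052

0.020481


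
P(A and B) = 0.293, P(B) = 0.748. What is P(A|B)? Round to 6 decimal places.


P(A|B) = P(A and B) / P(B) = 0.293 / 0.748 = 293/748 ≈ 0.39171123

0.391711


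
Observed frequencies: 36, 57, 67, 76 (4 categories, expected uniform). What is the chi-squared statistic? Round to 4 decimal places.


chi2 = sum((O-E)^2/E), E = total/4
total = 236, E = 236/4 = 59
(36 - 59)^2 / 59 = 529 / 59 = 529/59 ≈ 8.966102
(57 - 59)^2 / 59 = 4 / 59 = 4/59 ≈ 0.067797
(67 - 59)^2 / 59 = 64 / 59 = 64/59 ≈ 1.084746
(76 - 59)^2 / 59 = 289 / 59 = 289/59 ≈ 4.898305
chi2 = 886/59 ≈ 15.016949

15.0169


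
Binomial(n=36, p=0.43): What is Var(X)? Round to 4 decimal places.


Var = n*p*(1-p) = 36 * 0.43 * 0.57 = 8.8236

8.8236


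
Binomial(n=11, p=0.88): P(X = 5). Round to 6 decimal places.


P = C(n,k) * p^k * (1-p)^(n-k)
C(11,5) = 462
p^k = 0.88^5 ≈ 0.5277319
(1-p)^(n-k) = 0.12^6 = 0.000002985984
P = 462 * 0.5277319 * 0.000002985984 ≈ 0.000728

0.000728


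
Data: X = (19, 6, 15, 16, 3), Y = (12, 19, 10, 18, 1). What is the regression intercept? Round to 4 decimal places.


a = ybar - b*xbar, where b = sum((xi-xbar)(yi-ybar)) / sum((xi-xbar)^2)
n = 5, xbar = 59/5 = 11.8, ybar = 60/5 = 12
Sxy = sum((xi-xbar)(yi-ybar)) = 75
Sxx = sum((xi-xbar)^2) = 190.8
b = Sxy / Sxx = 125/318 ≈ 0.393082
a = 12 - 0.393082 * 11.8 = 2341/318 ≈ 7.361635

7.3616


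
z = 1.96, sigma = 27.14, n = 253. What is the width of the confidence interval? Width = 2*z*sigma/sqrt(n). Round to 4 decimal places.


width = 2*z*sigma/sqrt(n)
2*z*sigma = 2 * 1.96 * 27.14 = 106.3888
sqrt(253) ≈ 15.905974
width = 106.3888 / 15.905974 ≈ 6.688607

6.6886


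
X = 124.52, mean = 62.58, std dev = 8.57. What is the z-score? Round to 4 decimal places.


z = (X - mu) / sigma
X - mu = 124.52 - 62.58 = 61.94
z = 61.94 / 8.57 = 6194/857 ≈ 7.227538

7.2275


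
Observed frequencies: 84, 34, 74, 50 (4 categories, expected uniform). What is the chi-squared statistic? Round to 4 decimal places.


chi2 = sum((O-E)^2/E), E = total/4
total = 242, E = 242/4 = 60.5
(84 - 60.5)^2 / 60.5 = 552.25 / 60.5 = 2209/242 ≈ 9.128099
(34 - 60.5)^2 / 60.5 = 702.25 / 60.5 = 2809/242 ≈ 11.607438
(74 - 60.5)^2 / 60.5 = 182.25 / 60.5 = 729/242 ≈ 3.012397
(50 - 60.5)^2 / 60.5 = 110.25 / 60.5 = 441/242 ≈ 1.822314
chi2 = 3094/121 ≈ 25.570248

25.5702


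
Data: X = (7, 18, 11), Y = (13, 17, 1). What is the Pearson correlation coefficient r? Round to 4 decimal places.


r = sum((xi-xbar)(yi-ybar)) / sqrt(sum((xi-xbar)^2) * sum((yi-ybar)^2))
n = 3, xbar = 36/3 = 12, ybar = 31/3 ≈ 10.333333
Sxy = sum((xi-xbar)(yi-ybar)) = 36
Sxx = sum((xi-xbar)^2) = 62
Syy = sum((yi-ybar)^2) = 416/3 ≈ 138.666667
sqrt(Sxx*Syy) ≈ 92.721806
r = Sxy / sqrt(Sxx*Syy) = 36 / 92.721806 ≈ 0.388258

0.3883


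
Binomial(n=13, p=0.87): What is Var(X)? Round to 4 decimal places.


Var = n*p*(1-p) = 13 * 0.87 * 0.13 = 1.4703

1.4703


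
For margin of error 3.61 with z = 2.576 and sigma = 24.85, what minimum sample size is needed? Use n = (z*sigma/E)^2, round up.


z*sigma/E = 2.576 * 24.85 / 3.61 = 160034/9025 ≈ 17.732299
(z*sigma/E)^2 ≈ 314.434434
round up: n = 315

315


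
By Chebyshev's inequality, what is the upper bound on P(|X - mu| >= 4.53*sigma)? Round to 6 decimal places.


P <= 1/k^2
k^2 = 4.53^2 = 20.5209
1/k^2 = 1 / 20.5209 ≈ 0.04873081

0.048731


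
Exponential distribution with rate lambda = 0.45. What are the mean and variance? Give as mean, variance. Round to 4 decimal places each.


mean = 1/lam, var = 1/lam^2
mean = 1 / 0.45 = 20/9 ≈ 2.222222
lam^2 = 0.45^2 = 0.2025
var = 1 / 0.2025 = 400/81 ≈ 4.938272

2.2222, 4.9383


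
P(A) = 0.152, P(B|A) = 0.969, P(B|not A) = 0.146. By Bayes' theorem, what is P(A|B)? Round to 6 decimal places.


P(A|B) = P(B|A)*P(A) / P(B), P(B) = P(B|A)*P(A) + P(B|not A)*P(not A)
P(B|A)*P(A) = 0.969 * 0.152 = 0.147288
P(B|not A)*P(not A) = 0.146 * 0.848 = 0.123808
P(B) = 0.147288 + 0.123808 = 0.271096
P(A|B) = 0.147288 / 0.271096 ≈ 0.54330569

0.543306


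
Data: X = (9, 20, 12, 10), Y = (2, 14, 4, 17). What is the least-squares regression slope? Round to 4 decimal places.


b = sum((xi-xbar)(yi-ybar)) / sum((xi-xbar)^2)
n = 4, xbar = 51/4 = 12.75, ybar = 37/4 = 9.25
Sxy = sum((xi-xbar)(yi-ybar)) = 44.25
Sxx = sum((xi-xbar)^2) = 74.75
b = Sxy / Sxx = 177/299 ≈ 0.591973

0.5920


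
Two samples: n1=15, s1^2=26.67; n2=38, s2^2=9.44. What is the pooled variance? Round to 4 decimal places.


sp^2 = ((n1-1)*s1^2 + (n2-1)*s2^2)/(n1+n2-2)
(n1-1)*s1^2 = 14 * 26.67 = 373.38
(n2-1)*s2^2 = 37 * 9.44 = 349.28
numerator = 373.38 + 349.28 = 722.66
n1+n2-2 = 51
sp^2 = 722.66 / 51 = 36133/2550 ≈ 14.169804

14.1698


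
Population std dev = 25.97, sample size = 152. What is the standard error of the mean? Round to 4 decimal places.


SE = sigma / sqrt(n)
sqrt(152) ≈ 12.328828
SE = 25.97 / 12.328828 ≈ 2.106445

2.1064


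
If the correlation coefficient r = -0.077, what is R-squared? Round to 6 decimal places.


R^2 = r^2 = (-0.077)^2 = 0.005929

0.005929


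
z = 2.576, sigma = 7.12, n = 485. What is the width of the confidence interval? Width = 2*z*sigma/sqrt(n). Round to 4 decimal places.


width = 2*z*sigma/sqrt(n)
2*z*sigma = 2 * 2.576 * 7.12 = 36.68224
sqrt(485) ≈ 22.022716
width = 36.68224 / 22.022716 ≈ 1.665655

1.6657


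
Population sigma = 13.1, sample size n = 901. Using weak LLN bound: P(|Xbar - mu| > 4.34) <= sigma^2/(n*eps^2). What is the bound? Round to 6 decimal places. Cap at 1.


bound = min(1, sigma^2/(n*eps^2))
sigma^2 = 13.1^2 = 171.61
n*eps^2 = 901 * 4.34^2 = 901 * 18.8356 = 16970.8756
sigma^2/(n*eps^2) = 171.61 / 16970.8756 ≈ 0.01011203

0.010112


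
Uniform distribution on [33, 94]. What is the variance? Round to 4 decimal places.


Var = (b-a)^2 / 12
(b-a)^2 = (94 - 33)^2 = 3721
Var = 3721/12 ≈ 310.083333

310.0833


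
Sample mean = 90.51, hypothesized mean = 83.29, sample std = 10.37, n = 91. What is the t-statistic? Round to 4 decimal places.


t = (xbar - mu0) / (s/sqrt(n))
xbar - mu0 = 90.51 - 83.29 = 7.22
sqrt(91) ≈ 9.53939201
s/sqrt(n) = 10.37 / 9.53939201 ≈ 1.08707138
t = 7.22 / 1.08707138 ≈ 6.641698

6.6417


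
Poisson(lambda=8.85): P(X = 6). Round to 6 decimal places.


P = e^(-lam) * lam^k / k!
e^(-8.85) ≈ 0.0001433817
lam^k = 8.85^6 ≈ 480462.641005
k! = 6! = 720
P = 0.0001433817 * 480462.641005 / 720 ≈ 0.095680

0.095680


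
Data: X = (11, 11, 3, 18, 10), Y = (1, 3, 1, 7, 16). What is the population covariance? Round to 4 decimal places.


Cov = (1/n)*sum((xi-xbar)(yi-ybar))
n = 5, xbar = 53/5 = 10.6, ybar = 28/5 = 5.6
sum((xi-xbar)(yi-ybar)) = 36.2
Cov = 36.2 / 5 = 7.24

7.2400


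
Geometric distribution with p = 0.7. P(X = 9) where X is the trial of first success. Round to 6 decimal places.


P = (1-p)^(k-1) * p
(1-p)^(k-1) = 0.3^8 = 0.00006561
P = 0.00006561 * 0.7 = 0.000045927

0.000046


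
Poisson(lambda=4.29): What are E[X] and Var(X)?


E[X] = Var(X) = lambda = 4.29

4.29, 4.29


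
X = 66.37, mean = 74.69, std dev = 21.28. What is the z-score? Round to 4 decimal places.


z = (X - mu) / sigma
X - mu = 66.37 - 74.69 = -8.32
z = -8.32 / 21.28 = -52/133 ≈ -0.390977

-0.3910


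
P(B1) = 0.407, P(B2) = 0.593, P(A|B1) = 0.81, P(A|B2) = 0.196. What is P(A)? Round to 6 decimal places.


P(A) = P(A|B1)*P(B1) + P(A|B2)*P(B2)
P(A|B1)*P(B1) = 0.81 * 0.407 = 0.32967
P(A|B2)*P(B2) = 0.196 * 0.593 = 0.116228
P(A) = 0.32967 + 0.116228 = 0.445898

0.445898


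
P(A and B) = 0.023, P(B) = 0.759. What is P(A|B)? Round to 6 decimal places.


P(A|B) = P(A and B) / P(B) = 0.023 / 0.759 = 1/33 ≈ 0.03030303

0.030303


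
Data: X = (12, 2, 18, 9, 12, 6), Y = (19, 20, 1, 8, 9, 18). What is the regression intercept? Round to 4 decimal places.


a = ybar - b*xbar, where b = sum((xi-xbar)(yi-ybar)) / sum((xi-xbar)^2)
n = 6, xbar = 59/6 ≈ 9.833333, ybar = 75/6 = 12.5
Sxy = sum((xi-xbar)(yi-ybar)) = -163.5
Sxx = sum((xi-xbar)^2) = 917/6 ≈ 152.833333
b = Sxy / Sxx = -981/917 ≈ -1.069793
a = 12.5 - (-1.069793) * 9.833333 = 21109/917 ≈ 23.019629

23.0196


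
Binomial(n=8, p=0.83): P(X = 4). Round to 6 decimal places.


P = C(n,k) * p^k * (1-p)^(n-k)
C(8,4) = 70
p^k = 0.83^4 ≈ 0.4745832
(1-p)^(n-k) = 0.17^4 = 0.00083521
P = 70 * 0.4745832 * 0.00083521 ≈ 0.027746

0.027746


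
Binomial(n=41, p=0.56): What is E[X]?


E[X] = n*p = 41 * 0.56 = 22.96

22.96


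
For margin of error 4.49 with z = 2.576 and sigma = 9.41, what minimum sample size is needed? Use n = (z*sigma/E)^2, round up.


z*sigma/E = 2.576 * 9.41 / 4.49 ≈ 5.398699
(z*sigma/E)^2 ≈ 29.145954
round up: n = 30

30


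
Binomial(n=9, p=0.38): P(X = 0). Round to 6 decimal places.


P = C(n,k) * p^k * (1-p)^(n-k)
C(9,0) = 1
p^k = 0.38^0 = 1
(1-p)^(n-k) = 0.62^9 ≈ 0.01353709
P = 1 * 1 * 0.01353709 ≈ 0.013537

0.013537


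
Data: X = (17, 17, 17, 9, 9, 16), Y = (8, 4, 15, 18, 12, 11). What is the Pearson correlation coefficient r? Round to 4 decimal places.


r = sum((xi-xbar)(yi-ybar)) / sqrt(sum((xi-xbar)^2) * sum((yi-ybar)^2))
n = 6, xbar = 85/6 ≈ 14.166667, ybar = 68/6 = 34/3 ≈ 11.333333
Sxy = sum((xi-xbar)(yi-ybar)) = -175/3 ≈ -58.333333
Sxx = sum((xi-xbar)^2) = 485/6 ≈ 80.833333
Syy = sum((yi-ybar)^2) = 370/3 ≈ 123.333333
sqrt(Sxx*Syy) ≈ 99.847105
r = Sxy / sqrt(Sxx*Syy) = -58.333333 / 99.847105 ≈ -0.584227

-0.5842


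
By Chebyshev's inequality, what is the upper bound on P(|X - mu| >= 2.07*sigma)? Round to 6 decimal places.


P <= 1/k^2
k^2 = 2.07^2 = 4.2849
1/k^2 = 1 / 4.2849 ≈ 0.23337768

0.233378


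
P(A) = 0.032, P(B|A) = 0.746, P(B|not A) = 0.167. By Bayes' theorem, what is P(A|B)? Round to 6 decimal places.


P(A|B) = P(B|A)*P(A) / P(B), P(B) = P(B|A)*P(A) + P(B|not A)*P(not A)
P(B|A)*P(A) = 0.746 * 0.032 = 0.023872
P(B|not A)*P(not A) = 0.167 * 0.968 = 0.161656
P(B) = 0.023872 + 0.161656 = 0.185528
P(A|B) = 0.023872 / 0.185528 ≈ 0.12867060

0.128671


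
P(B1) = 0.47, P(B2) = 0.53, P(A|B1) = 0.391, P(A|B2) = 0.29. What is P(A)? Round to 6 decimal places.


P(A) = P(A|B1)*P(B1) + P(A|B2)*P(B2)
P(A|B1)*P(B1) = 0.391 * 0.47 = 0.18377
P(A|B2)*P(B2) = 0.29 * 0.53 = 0.1537
P(A) = 0.18377 + 0.1537 = 0.33747

0.337470


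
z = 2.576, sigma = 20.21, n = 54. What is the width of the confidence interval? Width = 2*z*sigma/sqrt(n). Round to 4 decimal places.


width = 2*z*sigma/sqrt(n)
2*z*sigma = 2 * 2.576 * 20.21 = 104.12192
sqrt(54) ≈ 7.348469
width = 104.12192 / 7.348469 ≈ 14.169199

14.1692
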